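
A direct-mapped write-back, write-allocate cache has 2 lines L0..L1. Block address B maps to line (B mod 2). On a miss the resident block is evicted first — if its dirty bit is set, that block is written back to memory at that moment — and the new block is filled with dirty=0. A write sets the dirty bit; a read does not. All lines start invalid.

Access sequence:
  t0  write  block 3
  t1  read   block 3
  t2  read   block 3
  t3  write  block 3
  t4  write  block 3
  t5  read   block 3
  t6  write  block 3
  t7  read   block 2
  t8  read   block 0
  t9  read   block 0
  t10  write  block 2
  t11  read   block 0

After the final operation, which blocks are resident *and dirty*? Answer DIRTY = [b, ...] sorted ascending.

0: W B3 → L1 miss [D]
1: R B3 → L1 hit [D]
2: R B3 → L1 hit [D]
3: W B3 → L1 hit [D]
4: W B3 → L1 hit [D]
5: R B3 → L1 hit [D]
6: W B3 → L1 hit [D]
7: R B2 → L0 miss [-]
8: R B0 → L0 miss [-]
9: R B0 → L0 hit [-]
10: W B2 → L0 miss [D]
11: R B0 → L0 miss wb→B2 [-]

DIRTY = [3]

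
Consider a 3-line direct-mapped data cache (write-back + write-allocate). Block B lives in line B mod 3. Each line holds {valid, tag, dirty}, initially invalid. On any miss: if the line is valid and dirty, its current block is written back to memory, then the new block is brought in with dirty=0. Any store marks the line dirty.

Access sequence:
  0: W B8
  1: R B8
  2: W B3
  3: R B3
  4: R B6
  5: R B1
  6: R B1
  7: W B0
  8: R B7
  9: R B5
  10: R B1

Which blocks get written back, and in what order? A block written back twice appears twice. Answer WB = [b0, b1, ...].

0: W B8 → L2 miss [D]
1: R B8 → L2 hit [D]
2: W B3 → L0 miss [D]
3: R B3 → L0 hit [D]
4: R B6 → L0 miss wb→B3 [-]
5: R B1 → L1 miss [-]
6: R B1 → L1 hit [-]
7: W B0 → L0 miss [D]
8: R B7 → L1 miss [-]
9: R B5 → L2 miss wb→B8 [-]
10: R B1 → L1 miss [-]

WB = [3, 8]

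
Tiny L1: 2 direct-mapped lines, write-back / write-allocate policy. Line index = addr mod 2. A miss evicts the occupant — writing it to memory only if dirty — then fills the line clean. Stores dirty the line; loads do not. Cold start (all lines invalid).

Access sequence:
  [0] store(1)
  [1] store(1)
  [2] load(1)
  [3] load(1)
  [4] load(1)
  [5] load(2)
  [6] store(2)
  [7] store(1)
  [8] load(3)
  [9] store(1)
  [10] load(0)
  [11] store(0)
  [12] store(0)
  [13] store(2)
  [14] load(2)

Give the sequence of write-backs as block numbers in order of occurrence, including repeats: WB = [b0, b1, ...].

0: W B1 → L1 miss [D]
1: W B1 → L1 hit [D]
2: R B1 → L1 hit [D]
3: R B1 → L1 hit [D]
4: R B1 → L1 hit [D]
5: R B2 → L0 miss [-]
6: W B2 → L0 hit [D]
7: W B1 → L1 hit [D]
8: R B3 → L1 miss wb→B1 [-]
9: W B1 → L1 miss [D]
10: R B0 → L0 miss wb→B2 [-]
11: W B0 → L0 hit [D]
12: W B0 → L0 hit [D]
13: W B2 → L0 miss wb→B0 [D]
14: R B2 → L0 hit [D]

WB = [1, 2, 0]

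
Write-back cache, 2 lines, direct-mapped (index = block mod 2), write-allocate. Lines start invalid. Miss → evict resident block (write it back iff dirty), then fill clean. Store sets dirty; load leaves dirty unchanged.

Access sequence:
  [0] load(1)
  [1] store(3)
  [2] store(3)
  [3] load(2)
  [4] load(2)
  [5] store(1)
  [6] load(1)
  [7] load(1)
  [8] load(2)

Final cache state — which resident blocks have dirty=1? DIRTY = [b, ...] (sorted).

DIRTY = [1]

  0 | R B1 → L1 miss [-]
  1 | W B3 → L1 miss [D]
  2 | W B3 → L1 hit [D]
  3 | R B2 → L0 miss [-]
  4 | R B2 → L0 hit [-]
  5 | W B1 → L1 miss wb→B3 [D]
  6 | R B1 → L1 hit [D]
  7 | R B1 → L1 hit [D]
  8 | R B2 → L0 hit [-]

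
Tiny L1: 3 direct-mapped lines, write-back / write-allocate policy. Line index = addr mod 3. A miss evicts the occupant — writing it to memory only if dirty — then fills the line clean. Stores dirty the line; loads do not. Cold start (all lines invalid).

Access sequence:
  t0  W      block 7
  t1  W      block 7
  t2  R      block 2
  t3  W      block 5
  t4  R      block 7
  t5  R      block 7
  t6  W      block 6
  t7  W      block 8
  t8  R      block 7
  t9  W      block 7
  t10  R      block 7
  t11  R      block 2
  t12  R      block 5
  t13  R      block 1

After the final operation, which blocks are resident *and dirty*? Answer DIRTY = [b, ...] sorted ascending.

DIRTY = [6]

0: W B7 -> L1 miss  d=D]
1: W B7 -> L1 hit  d=D]
2: R B2 -> L2 miss  d=-]
3: W B5 -> L2 miss  d=D]
4: R B7 -> L1 hit  d=D]
5: R B7 -> L1 hit  d=D]
6: W B6 -> L0 miss  d=D]
7: W B8 -> L2 miss wb->B5  d=D]
8: R B7 -> L1 hit  d=D]
9: W B7 -> L1 hit  d=D]
10: R B7 -> L1 hit  d=D]
11: R B2 -> L2 miss wb->B8  d=-]
12: R B5 -> L2 miss  d=-]
13: R B1 -> L1 miss wb->B7  d=-]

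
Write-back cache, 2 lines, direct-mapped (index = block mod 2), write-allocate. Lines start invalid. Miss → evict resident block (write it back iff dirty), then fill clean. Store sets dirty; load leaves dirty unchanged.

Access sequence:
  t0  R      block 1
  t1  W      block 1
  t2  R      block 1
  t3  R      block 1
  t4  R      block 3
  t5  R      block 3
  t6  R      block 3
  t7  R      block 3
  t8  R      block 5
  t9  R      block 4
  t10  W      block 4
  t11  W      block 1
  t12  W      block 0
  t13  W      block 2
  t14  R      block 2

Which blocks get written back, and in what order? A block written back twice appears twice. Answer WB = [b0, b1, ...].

WB = [1, 4, 0]

0: R B1 → L1 miss [-]
1: W B1 → L1 hit [D]
2: R B1 → L1 hit [D]
3: R B1 → L1 hit [D]
4: R B3 → L1 miss wb→B1 [-]
5: R B3 → L1 hit [-]
6: R B3 → L1 hit [-]
7: R B3 → L1 hit [-]
8: R B5 → L1 miss [-]
9: R B4 → L0 miss [-]
10: W B4 → L0 hit [D]
11: W B1 → L1 miss [D]
12: W B0 → L0 miss wb→B4 [D]
13: W B2 → L0 miss wb→B0 [D]
14: R B2 → L0 hit [D]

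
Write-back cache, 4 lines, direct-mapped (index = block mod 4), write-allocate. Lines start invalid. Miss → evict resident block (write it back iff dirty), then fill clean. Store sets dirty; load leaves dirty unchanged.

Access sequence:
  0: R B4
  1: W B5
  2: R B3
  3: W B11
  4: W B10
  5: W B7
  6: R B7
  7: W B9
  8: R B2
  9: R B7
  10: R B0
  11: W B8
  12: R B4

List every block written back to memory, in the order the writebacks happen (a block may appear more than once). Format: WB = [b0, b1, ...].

WB = [11, 5, 10, 8]

0: R B4 → L0 miss [-]
1: W B5 → L1 miss [D]
2: R B3 → L3 miss [-]
3: W B11 → L3 miss [D]
4: W B10 → L2 miss [D]
5: W B7 → L3 miss wb→B11 [D]
6: R B7 → L3 hit [D]
7: W B9 → L1 miss wb→B5 [D]
8: R B2 → L2 miss wb→B10 [-]
9: R B7 → L3 hit [D]
10: R B0 → L0 miss [-]
11: W B8 → L0 miss [D]
12: R B4 → L0 miss wb→B8 [-]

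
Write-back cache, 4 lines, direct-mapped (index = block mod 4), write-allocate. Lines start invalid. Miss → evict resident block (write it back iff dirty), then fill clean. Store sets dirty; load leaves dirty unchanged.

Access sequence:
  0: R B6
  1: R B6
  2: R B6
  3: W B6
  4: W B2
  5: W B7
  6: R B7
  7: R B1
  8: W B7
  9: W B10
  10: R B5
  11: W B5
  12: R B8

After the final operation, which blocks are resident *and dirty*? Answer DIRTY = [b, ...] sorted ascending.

0: R B6 -> L2 miss  d=-]
1: R B6 -> L2 hit  d=-]
2: R B6 -> L2 hit  d=-]
3: W B6 -> L2 hit  d=D]
4: W B2 -> L2 miss wb->B6  d=D]
5: W B7 -> L3 miss  d=D]
6: R B7 -> L3 hit  d=D]
7: R B1 -> L1 miss  d=-]
8: W B7 -> L3 hit  d=D]
9: W B10 -> L2 miss wb->B2  d=D]
10: R B5 -> L1 miss  d=-]
11: W B5 -> L1 hit  d=D]
12: R B8 -> L0 miss  d=-]

DIRTY = [5, 7, 10]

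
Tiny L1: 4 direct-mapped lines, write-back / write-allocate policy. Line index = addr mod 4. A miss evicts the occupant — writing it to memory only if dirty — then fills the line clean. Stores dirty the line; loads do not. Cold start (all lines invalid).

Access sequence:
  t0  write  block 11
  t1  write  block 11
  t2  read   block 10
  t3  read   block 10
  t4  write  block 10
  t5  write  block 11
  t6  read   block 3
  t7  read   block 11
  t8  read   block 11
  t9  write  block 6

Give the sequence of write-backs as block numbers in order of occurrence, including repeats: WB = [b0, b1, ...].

WB = [11, 10]

0: W B11 -> L3 miss  d=D]
1: W B11 -> L3 hit  d=D]
2: R B10 -> L2 miss  d=-]
3: R B10 -> L2 hit  d=-]
4: W B10 -> L2 hit  d=D]
5: W B11 -> L3 hit  d=D]
6: R B3 -> L3 miss wb->B11  d=-]
7: R B11 -> L3 miss  d=-]
8: R B11 -> L3 hit  d=-]
9: W B6 -> L2 miss wb->B10  d=D]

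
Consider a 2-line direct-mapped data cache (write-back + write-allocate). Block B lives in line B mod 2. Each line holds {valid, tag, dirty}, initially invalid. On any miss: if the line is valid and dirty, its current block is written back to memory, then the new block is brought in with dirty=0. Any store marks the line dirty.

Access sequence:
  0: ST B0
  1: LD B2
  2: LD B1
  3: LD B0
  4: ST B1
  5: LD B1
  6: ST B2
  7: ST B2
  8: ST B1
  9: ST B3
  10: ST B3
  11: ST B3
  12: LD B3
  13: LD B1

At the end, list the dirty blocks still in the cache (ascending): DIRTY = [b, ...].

DIRTY = [2]

0: W B0 -> L0 miss  d=D]
1: R B2 -> L0 miss wb->B0  d=-]
2: R B1 -> L1 miss  d=-]
3: R B0 -> L0 miss  d=-]
4: W B1 -> L1 hit  d=D]
5: R B1 -> L1 hit  d=D]
6: W B2 -> L0 miss  d=D]
7: W B2 -> L0 hit  d=D]
8: W B1 -> L1 hit  d=D]
9: W B3 -> L1 miss wb->B1  d=D]
10: W B3 -> L1 hit  d=D]
11: W B3 -> L1 hit  d=D]
12: R B3 -> L1 hit  d=D]
13: R B1 -> L1 miss wb->B3  d=-]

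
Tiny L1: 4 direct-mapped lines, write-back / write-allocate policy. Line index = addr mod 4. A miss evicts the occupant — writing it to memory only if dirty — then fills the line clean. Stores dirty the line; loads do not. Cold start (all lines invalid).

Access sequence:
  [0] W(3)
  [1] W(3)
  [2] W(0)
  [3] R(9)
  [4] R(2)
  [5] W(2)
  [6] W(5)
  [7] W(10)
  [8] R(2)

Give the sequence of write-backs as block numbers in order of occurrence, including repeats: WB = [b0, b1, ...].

WB = [2, 10]

0: W B3 → L3 miss [D]
1: W B3 → L3 hit [D]
2: W B0 → L0 miss [D]
3: R B9 → L1 miss [-]
4: R B2 → L2 miss [-]
5: W B2 → L2 hit [D]
6: W B5 → L1 miss [D]
7: W B10 → L2 miss wb→B2 [D]
8: R B2 → L2 miss wb→B10 [-]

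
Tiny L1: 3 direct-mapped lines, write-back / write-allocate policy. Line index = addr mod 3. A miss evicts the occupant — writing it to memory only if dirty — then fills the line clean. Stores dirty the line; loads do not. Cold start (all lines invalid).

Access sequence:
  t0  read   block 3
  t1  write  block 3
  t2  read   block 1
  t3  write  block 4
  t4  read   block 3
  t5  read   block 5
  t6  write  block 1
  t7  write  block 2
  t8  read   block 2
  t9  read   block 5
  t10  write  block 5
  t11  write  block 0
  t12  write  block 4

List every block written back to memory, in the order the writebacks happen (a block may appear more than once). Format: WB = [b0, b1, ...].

WB = [4, 2, 3, 1]

  0 | R B3 → L0 miss [-]
  1 | W B3 → L0 hit [D]
  2 | R B1 → L1 miss [-]
  3 | W B4 → L1 miss [D]
  4 | R B3 → L0 hit [D]
  5 | R B5 → L2 miss [-]
  6 | W B1 → L1 miss wb→B4 [D]
  7 | W B2 → L2 miss [D]
  8 | R B2 → L2 hit [D]
  9 | R B5 → L2 miss wb→B2 [-]
  10 | W B5 → L2 hit [D]
  11 | W B0 → L0 miss wb→B3 [D]
  12 | W B4 → L1 miss wb→B1 [D]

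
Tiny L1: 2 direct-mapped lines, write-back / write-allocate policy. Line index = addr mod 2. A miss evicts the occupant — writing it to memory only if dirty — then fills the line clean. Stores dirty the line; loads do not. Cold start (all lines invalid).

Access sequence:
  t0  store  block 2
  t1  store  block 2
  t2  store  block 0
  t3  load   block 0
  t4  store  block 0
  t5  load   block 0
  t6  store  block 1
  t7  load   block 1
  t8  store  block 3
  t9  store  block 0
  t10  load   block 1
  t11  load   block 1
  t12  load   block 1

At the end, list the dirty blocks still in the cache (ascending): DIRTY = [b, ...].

0: W B2 -> L0 miss  d=D]
1: W B2 -> L0 hit  d=D]
2: W B0 -> L0 miss wb->B2  d=D]
3: R B0 -> L0 hit  d=D]
4: W B0 -> L0 hit  d=D]
5: R B0 -> L0 hit  d=D]
6: W B1 -> L1 miss  d=D]
7: R B1 -> L1 hit  d=D]
8: W B3 -> L1 miss wb->B1  d=D]
9: W B0 -> L0 hit  d=D]
10: R B1 -> L1 miss wb->B3  d=-]
11: R B1 -> L1 hit  d=-]
12: R B1 -> L1 hit  d=-]

DIRTY = [0]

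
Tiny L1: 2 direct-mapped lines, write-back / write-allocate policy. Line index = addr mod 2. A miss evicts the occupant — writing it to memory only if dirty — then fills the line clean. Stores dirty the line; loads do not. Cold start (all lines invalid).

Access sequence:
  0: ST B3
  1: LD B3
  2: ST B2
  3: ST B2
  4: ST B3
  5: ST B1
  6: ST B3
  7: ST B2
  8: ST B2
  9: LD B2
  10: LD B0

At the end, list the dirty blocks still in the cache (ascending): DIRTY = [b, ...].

DIRTY = [3]

0: W B3 -> L1 miss  d=D]
1: R B3 -> L1 hit  d=D]
2: W B2 -> L0 miss  d=D]
3: W B2 -> L0 hit  d=D]
4: W B3 -> L1 hit  d=D]
5: W B1 -> L1 miss wb->B3  d=D]
6: W B3 -> L1 miss wb->B1  d=D]
7: W B2 -> L0 hit  d=D]
8: W B2 -> L0 hit  d=D]
9: R B2 -> L0 hit  d=D]
10: R B0 -> L0 miss wb->B2  d=-]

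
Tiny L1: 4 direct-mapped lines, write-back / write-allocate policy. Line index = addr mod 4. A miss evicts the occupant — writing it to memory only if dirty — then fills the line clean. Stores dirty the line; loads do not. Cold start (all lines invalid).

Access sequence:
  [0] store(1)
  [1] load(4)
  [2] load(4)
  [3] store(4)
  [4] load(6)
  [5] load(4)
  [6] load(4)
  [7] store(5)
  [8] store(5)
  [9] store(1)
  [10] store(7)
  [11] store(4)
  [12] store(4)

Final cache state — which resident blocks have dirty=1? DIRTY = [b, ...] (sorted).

DIRTY = [1, 4, 7]

0: W B1 -> L1 miss  d=D]
1: R B4 -> L0 miss  d=-]
2: R B4 -> L0 hit  d=-]
3: W B4 -> L0 hit  d=D]
4: R B6 -> L2 miss  d=-]
5: R B4 -> L0 hit  d=D]
6: R B4 -> L0 hit  d=D]
7: W B5 -> L1 miss wb->B1  d=D]
8: W B5 -> L1 hit  d=D]
9: W B1 -> L1 miss wb->B5  d=D]
10: W B7 -> L3 miss  d=D]
11: W B4 -> L0 hit  d=D]
12: W B4 -> L0 hit  d=D]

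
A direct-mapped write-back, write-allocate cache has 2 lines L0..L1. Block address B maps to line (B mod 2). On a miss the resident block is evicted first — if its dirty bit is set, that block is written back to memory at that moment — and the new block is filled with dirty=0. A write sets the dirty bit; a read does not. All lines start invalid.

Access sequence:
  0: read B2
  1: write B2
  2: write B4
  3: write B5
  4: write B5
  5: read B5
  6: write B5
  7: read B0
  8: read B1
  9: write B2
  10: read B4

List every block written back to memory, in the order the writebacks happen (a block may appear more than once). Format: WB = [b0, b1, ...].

WB = [2, 4, 5, 2]

0: R B2 → L0 miss [-]
1: W B2 → L0 hit [D]
2: W B4 → L0 miss wb→B2 [D]
3: W B5 → L1 miss [D]
4: W B5 → L1 hit [D]
5: R B5 → L1 hit [D]
6: W B5 → L1 hit [D]
7: R B0 → L0 miss wb→B4 [-]
8: R B1 → L1 miss wb→B5 [-]
9: W B2 → L0 miss [D]
10: R B4 → L0 miss wb→B2 [-]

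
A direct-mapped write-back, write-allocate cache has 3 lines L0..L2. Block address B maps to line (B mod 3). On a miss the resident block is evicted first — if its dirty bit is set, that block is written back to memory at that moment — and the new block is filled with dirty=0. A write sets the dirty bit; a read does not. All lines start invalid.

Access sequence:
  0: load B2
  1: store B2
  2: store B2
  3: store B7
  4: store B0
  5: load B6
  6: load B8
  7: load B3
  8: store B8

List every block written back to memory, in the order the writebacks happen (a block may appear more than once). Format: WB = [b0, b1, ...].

WB = [0, 2]

  0 | R B2 → L2 miss [-]
  1 | W B2 → L2 hit [D]
  2 | W B2 → L2 hit [D]
  3 | W B7 → L1 miss [D]
  4 | W B0 → L0 miss [D]
  5 | R B6 → L0 miss wb→B0 [-]
  6 | R B8 → L2 miss wb→B2 [-]
  7 | R B3 → L0 miss [-]
  8 | W B8 → L2 hit [D]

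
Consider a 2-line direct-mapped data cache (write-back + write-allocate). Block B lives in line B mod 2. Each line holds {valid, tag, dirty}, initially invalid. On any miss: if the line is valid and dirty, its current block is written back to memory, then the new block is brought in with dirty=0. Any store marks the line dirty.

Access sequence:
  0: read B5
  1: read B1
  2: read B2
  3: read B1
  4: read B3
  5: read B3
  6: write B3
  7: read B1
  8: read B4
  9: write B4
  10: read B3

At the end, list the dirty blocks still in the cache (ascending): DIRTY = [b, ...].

DIRTY = [4]

0: R B5 → L1 miss [-]
1: R B1 → L1 miss [-]
2: R B2 → L0 miss [-]
3: R B1 → L1 hit [-]
4: R B3 → L1 miss [-]
5: R B3 → L1 hit [-]
6: W B3 → L1 hit [D]
7: R B1 → L1 miss wb→B3 [-]
8: R B4 → L0 miss [-]
9: W B4 → L0 hit [D]
10: R B3 → L1 miss [-]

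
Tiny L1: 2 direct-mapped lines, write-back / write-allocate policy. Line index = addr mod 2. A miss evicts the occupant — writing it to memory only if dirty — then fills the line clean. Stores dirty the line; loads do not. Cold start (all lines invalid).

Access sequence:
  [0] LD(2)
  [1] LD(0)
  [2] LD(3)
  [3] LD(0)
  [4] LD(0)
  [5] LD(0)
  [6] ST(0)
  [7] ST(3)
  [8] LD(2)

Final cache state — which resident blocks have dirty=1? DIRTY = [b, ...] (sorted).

  0 | R B2 → L0 miss [-]
  1 | R B0 → L0 miss [-]
  2 | R B3 → L1 miss [-]
  3 | R B0 → L0 hit [-]
  4 | R B0 → L0 hit [-]
  5 | R B0 → L0 hit [-]
  6 | W B0 → L0 hit [D]
  7 | W B3 → L1 hit [D]
  8 | R B2 → L0 miss wb→B0 [-]

DIRTY = [3]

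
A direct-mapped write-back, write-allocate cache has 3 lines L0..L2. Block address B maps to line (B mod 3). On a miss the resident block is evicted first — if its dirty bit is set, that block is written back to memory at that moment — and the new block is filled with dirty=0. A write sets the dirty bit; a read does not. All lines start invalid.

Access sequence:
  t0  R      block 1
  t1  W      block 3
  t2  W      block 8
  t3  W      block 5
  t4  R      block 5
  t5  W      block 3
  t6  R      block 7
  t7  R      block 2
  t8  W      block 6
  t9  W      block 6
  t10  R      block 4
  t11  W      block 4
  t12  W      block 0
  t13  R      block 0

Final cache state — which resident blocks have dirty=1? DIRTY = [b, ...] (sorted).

  0 | R B1 → L1 miss [-]
  1 | W B3 → L0 miss [D]
  2 | W B8 → L2 miss [D]
  3 | W B5 → L2 miss wb→B8 [D]
  4 | R B5 → L2 hit [D]
  5 | W B3 → L0 hit [D]
  6 | R B7 → L1 miss [-]
  7 | R B2 → L2 miss wb→B5 [-]
  8 | W B6 → L0 miss wb→B3 [D]
  9 | W B6 → L0 hit [D]
  10 | R B4 → L1 miss [-]
  11 | W B4 → L1 hit [D]
  12 | W B0 → L0 miss wb→B6 [D]
  13 | R B0 → L0 hit [D]

DIRTY = [0, 4]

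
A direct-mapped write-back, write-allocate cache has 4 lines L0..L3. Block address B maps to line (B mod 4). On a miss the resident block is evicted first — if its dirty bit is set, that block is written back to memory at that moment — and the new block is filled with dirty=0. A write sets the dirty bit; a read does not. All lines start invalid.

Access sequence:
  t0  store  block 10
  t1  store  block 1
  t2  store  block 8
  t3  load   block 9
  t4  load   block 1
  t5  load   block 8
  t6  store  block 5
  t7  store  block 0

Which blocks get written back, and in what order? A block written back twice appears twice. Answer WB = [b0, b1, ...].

WB = [1, 8]

0: W B10 -> L2 miss  d=D]
1: W B1 -> L1 miss  d=D]
2: W B8 -> L0 miss  d=D]
3: R B9 -> L1 miss wb->B1  d=-]
4: R B1 -> L1 miss  d=-]
5: R B8 -> L0 hit  d=D]
6: W B5 -> L1 miss  d=D]
7: W B0 -> L0 miss wb->B8  d=D]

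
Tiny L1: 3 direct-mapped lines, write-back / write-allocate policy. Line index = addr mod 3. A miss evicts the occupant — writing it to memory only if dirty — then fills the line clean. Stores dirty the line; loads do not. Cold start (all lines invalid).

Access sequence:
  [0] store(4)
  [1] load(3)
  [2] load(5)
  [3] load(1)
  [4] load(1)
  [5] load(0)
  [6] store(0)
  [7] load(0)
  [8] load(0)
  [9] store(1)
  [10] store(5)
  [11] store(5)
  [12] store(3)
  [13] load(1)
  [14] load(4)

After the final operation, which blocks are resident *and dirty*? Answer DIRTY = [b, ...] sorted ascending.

DIRTY = [3, 5]

0: W B4 -> L1 miss  d=D]
1: R B3 -> L0 miss  d=-]
2: R B5 -> L2 miss  d=-]
3: R B1 -> L1 miss wb->B4  d=-]
4: R B1 -> L1 hit  d=-]
5: R B0 -> L0 miss  d=-]
6: W B0 -> L0 hit  d=D]
7: R B0 -> L0 hit  d=D]
8: R B0 -> L0 hit  d=D]
9: W B1 -> L1 hit  d=D]
10: W B5 -> L2 hit  d=D]
11: W B5 -> L2 hit  d=D]
12: W B3 -> L0 miss wb->B0  d=D]
13: R B1 -> L1 hit  d=D]
14: R B4 -> L1 miss wb->B1  d=-]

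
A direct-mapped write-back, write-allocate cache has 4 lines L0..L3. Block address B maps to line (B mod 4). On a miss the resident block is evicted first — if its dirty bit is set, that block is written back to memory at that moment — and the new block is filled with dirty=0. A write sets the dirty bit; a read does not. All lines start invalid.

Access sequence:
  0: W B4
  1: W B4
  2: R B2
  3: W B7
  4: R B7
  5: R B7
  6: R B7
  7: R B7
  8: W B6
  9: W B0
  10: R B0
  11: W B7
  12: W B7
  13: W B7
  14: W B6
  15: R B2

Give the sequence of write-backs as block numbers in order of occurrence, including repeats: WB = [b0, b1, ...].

  0 | W B4 → L0 miss [D]
  1 | W B4 → L0 hit [D]
  2 | R B2 → L2 miss [-]
  3 | W B7 → L3 miss [D]
  4 | R B7 → L3 hit [D]
  5 | R B7 → L3 hit [D]
  6 | R B7 → L3 hit [D]
  7 | R B7 → L3 hit [D]
  8 | W B6 → L2 miss [D]
  9 | W B0 → L0 miss wb→B4 [D]
  10 | R B0 → L0 hit [D]
  11 | W B7 → L3 hit [D]
  12 | W B7 → L3 hit [D]
  13 | W B7 → L3 hit [D]
  14 | W B6 → L2 hit [D]
  15 | R B2 → L2 miss wb→B6 [-]

WB = [4, 6]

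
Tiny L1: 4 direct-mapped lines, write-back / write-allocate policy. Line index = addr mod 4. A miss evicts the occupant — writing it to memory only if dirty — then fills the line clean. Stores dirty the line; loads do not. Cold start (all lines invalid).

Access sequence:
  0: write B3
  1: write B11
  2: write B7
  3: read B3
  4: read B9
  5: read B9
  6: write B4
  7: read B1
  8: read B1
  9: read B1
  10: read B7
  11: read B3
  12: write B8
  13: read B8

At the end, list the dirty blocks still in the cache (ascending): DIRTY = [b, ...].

DIRTY = [8]

0: W B3 → L3 miss [D]
1: W B11 → L3 miss wb→B3 [D]
2: W B7 → L3 miss wb→B11 [D]
3: R B3 → L3 miss wb→B7 [-]
4: R B9 → L1 miss [-]
5: R B9 → L1 hit [-]
6: W B4 → L0 miss [D]
7: R B1 → L1 miss [-]
8: R B1 → L1 hit [-]
9: R B1 → L1 hit [-]
10: R B7 → L3 miss [-]
11: R B3 → L3 miss [-]
12: W B8 → L0 miss wb→B4 [D]
13: R B8 → L0 hit [D]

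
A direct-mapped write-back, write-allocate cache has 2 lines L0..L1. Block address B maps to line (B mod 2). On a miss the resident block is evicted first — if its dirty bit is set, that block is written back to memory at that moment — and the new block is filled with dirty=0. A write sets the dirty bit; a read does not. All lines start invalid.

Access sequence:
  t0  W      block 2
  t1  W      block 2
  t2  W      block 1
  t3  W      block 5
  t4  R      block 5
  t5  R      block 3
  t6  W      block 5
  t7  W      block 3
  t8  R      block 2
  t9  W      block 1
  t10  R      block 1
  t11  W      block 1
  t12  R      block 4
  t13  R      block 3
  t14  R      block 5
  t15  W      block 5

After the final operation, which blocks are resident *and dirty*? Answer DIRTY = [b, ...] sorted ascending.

DIRTY = [5]

  0 | W B2 → L0 miss [D]
  1 | W B2 → L0 hit [D]
  2 | W B1 → L1 miss [D]
  3 | W B5 → L1 miss wb→B1 [D]
  4 | R B5 → L1 hit [D]
  5 | R B3 → L1 miss wb→B5 [-]
  6 | W B5 → L1 miss [D]
  7 | W B3 → L1 miss wb→B5 [D]
  8 | R B2 → L0 hit [D]
  9 | W B1 → L1 miss wb→B3 [D]
  10 | R B1 → L1 hit [D]
  11 | W B1 → L1 hit [D]
  12 | R B4 → L0 miss wb→B2 [-]
  13 | R B3 → L1 miss wb→B1 [-]
  14 | R B5 → L1 miss [-]
  15 | W B5 → L1 hit [D]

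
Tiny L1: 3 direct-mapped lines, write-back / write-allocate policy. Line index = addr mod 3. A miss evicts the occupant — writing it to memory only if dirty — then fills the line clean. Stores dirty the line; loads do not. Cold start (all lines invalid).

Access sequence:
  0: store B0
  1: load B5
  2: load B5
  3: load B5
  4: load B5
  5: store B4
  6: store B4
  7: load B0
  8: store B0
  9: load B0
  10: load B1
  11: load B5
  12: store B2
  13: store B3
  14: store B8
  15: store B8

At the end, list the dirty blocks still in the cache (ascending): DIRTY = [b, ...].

DIRTY = [3, 8]

0: W B0 -> L0 miss  d=D]
1: R B5 -> L2 miss  d=-]
2: R B5 -> L2 hit  d=-]
3: R B5 -> L2 hit  d=-]
4: R B5 -> L2 hit  d=-]
5: W B4 -> L1 miss  d=D]
6: W B4 -> L1 hit  d=D]
7: R B0 -> L0 hit  d=D]
8: W B0 -> L0 hit  d=D]
9: R B0 -> L0 hit  d=D]
10: R B1 -> L1 miss wb->B4  d=-]
11: R B5 -> L2 hit  d=-]
12: W B2 -> L2 miss  d=D]
13: W B3 -> L0 miss wb->B0  d=D]
14: W B8 -> L2 miss wb->B2  d=D]
15: W B8 -> L2 hit  d=D]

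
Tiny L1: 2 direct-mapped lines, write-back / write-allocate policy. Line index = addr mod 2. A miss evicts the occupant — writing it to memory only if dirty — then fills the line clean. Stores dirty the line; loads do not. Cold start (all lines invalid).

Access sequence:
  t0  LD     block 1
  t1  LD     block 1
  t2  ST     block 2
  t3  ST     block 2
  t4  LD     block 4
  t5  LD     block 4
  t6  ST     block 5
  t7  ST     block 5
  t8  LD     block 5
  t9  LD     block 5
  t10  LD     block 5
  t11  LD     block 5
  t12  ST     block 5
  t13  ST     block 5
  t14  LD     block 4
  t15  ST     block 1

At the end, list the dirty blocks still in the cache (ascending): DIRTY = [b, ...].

  0 | R B1 → L1 miss [-]
  1 | R B1 → L1 hit [-]
  2 | W B2 → L0 miss [D]
  3 | W B2 → L0 hit [D]
  4 | R B4 → L0 miss wb→B2 [-]
  5 | R B4 → L0 hit [-]
  6 | W B5 → L1 miss [D]
  7 | W B5 → L1 hit [D]
  8 | R B5 → L1 hit [D]
  9 | R B5 → L1 hit [D]
  10 | R B5 → L1 hit [D]
  11 | R B5 → L1 hit [D]
  12 | W B5 → L1 hit [D]
  13 | W B5 → L1 hit [D]
  14 | R B4 → L0 hit [-]
  15 | W B1 → L1 miss wb→B5 [D]

DIRTY = [1]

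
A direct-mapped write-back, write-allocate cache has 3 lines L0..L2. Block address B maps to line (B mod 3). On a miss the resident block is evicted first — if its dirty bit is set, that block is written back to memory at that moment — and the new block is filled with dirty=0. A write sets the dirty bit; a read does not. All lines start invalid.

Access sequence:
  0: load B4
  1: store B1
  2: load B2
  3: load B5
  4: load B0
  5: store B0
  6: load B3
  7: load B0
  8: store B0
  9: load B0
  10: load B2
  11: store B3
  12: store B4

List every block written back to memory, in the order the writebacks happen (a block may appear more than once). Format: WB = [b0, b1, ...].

0: R B4 → L1 miss [-]
1: W B1 → L1 miss [D]
2: R B2 → L2 miss [-]
3: R B5 → L2 miss [-]
4: R B0 → L0 miss [-]
5: W B0 → L0 hit [D]
6: R B3 → L0 miss wb→B0 [-]
7: R B0 → L0 miss [-]
8: W B0 → L0 hit [D]
9: R B0 → L0 hit [D]
10: R B2 → L2 miss [-]
11: W B3 → L0 miss wb→B0 [D]
12: W B4 → L1 miss wb→B1 [D]

WB = [0, 0, 1]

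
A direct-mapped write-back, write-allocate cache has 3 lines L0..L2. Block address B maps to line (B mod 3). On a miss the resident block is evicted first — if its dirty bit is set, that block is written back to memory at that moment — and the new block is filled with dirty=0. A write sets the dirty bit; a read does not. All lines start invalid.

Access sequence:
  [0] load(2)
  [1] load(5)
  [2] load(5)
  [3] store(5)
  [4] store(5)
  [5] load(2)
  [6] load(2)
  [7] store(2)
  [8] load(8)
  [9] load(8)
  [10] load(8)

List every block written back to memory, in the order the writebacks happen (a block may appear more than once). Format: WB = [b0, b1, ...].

WB = [5, 2]

  0 | R B2 → L2 miss [-]
  1 | R B5 → L2 miss [-]
  2 | R B5 → L2 hit [-]
  3 | W B5 → L2 hit [D]
  4 | W B5 → L2 hit [D]
  5 | R B2 → L2 miss wb→B5 [-]
  6 | R B2 → L2 hit [-]
  7 | W B2 → L2 hit [D]
  8 | R B8 → L2 miss wb→B2 [-]
  9 | R B8 → L2 hit [-]
  10 | R B8 → L2 hit [-]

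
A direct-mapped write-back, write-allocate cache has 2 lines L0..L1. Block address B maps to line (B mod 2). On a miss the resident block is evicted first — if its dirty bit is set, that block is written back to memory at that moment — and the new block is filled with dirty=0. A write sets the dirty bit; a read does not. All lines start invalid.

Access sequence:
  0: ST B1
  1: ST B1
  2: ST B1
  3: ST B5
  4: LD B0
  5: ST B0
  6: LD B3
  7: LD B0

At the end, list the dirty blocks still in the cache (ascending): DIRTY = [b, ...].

  0 | W B1 → L1 miss [D]
  1 | W B1 → L1 hit [D]
  2 | W B1 → L1 hit [D]
  3 | W B5 → L1 miss wb→B1 [D]
  4 | R B0 → L0 miss [-]
  5 | W B0 → L0 hit [D]
  6 | R B3 → L1 miss wb→B5 [-]
  7 | R B0 → L0 hit [D]

DIRTY = [0]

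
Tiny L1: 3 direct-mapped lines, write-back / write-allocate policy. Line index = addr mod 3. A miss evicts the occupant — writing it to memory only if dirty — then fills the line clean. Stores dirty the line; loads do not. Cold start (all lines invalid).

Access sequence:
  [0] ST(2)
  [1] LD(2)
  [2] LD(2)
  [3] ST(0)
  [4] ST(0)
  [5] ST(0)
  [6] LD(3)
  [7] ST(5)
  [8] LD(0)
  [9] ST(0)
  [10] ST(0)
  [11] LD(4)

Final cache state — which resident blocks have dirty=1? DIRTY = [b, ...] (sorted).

DIRTY = [0, 5]

0: W B2 -> L2 miss  d=D]
1: R B2 -> L2 hit  d=D]
2: R B2 -> L2 hit  d=D]
3: W B0 -> L0 miss  d=D]
4: W B0 -> L0 hit  d=D]
5: W B0 -> L0 hit  d=D]
6: R B3 -> L0 miss wb->B0  d=-]
7: W B5 -> L2 miss wb->B2  d=D]
8: R B0 -> L0 miss  d=-]
9: W B0 -> L0 hit  d=D]
10: W B0 -> L0 hit  d=D]
11: R B4 -> L1 miss  d=-]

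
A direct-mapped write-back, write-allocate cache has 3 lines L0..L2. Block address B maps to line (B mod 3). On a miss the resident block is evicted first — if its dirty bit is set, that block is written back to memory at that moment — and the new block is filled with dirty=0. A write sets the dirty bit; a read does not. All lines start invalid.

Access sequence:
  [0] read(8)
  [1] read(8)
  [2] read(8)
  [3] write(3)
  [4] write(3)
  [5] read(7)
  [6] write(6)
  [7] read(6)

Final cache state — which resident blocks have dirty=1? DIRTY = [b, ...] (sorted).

0: R B8 → L2 miss [-]
1: R B8 → L2 hit [-]
2: R B8 → L2 hit [-]
3: W B3 → L0 miss [D]
4: W B3 → L0 hit [D]
5: R B7 → L1 miss [-]
6: W B6 → L0 miss wb→B3 [D]
7: R B6 → L0 hit [D]

DIRTY = [6]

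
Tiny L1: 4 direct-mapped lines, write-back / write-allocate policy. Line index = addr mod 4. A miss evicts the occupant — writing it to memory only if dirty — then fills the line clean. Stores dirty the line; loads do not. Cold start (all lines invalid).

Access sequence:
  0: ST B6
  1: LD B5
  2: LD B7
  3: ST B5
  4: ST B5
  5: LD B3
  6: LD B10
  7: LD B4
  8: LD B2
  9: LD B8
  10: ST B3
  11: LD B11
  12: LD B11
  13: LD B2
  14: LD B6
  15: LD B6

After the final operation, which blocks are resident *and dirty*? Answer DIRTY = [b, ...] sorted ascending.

DIRTY = [5]

  0 | W B6 → L2 miss [D]
  1 | R B5 → L1 miss [-]
  2 | R B7 → L3 miss [-]
  3 | W B5 → L1 hit [D]
  4 | W B5 → L1 hit [D]
  5 | R B3 → L3 miss [-]
  6 | R B10 → L2 miss wb→B6 [-]
  7 | R B4 → L0 miss [-]
  8 | R B2 → L2 miss [-]
  9 | R B8 → L0 miss [-]
  10 | W B3 → L3 hit [D]
  11 | R B11 → L3 miss wb→B3 [-]
  12 | R B11 → L3 hit [-]
  13 | R B2 → L2 hit [-]
  14 | R B6 → L2 miss [-]
  15 | R B6 → L2 hit [-]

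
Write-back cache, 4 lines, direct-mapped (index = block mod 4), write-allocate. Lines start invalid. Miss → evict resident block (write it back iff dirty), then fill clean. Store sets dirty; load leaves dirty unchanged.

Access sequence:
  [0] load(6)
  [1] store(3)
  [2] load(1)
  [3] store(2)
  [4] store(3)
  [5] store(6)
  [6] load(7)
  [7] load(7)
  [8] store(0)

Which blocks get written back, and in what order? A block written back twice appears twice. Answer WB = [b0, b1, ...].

WB = [2, 3]

0: R B6 → L2 miss [-]
1: W B3 → L3 miss [D]
2: R B1 → L1 miss [-]
3: W B2 → L2 miss [D]
4: W B3 → L3 hit [D]
5: W B6 → L2 miss wb→B2 [D]
6: R B7 → L3 miss wb→B3 [-]
7: R B7 → L3 hit [-]
8: W B0 → L0 miss [D]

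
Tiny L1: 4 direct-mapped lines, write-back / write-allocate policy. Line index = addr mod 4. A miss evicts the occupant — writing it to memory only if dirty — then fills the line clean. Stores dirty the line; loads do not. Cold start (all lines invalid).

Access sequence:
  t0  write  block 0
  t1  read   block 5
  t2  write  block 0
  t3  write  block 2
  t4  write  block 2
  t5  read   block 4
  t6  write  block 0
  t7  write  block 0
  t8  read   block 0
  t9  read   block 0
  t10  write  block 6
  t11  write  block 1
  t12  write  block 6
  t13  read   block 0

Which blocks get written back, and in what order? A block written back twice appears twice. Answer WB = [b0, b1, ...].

0: W B0 → L0 miss [D]
1: R B5 → L1 miss [-]
2: W B0 → L0 hit [D]
3: W B2 → L2 miss [D]
4: W B2 → L2 hit [D]
5: R B4 → L0 miss wb→B0 [-]
6: W B0 → L0 miss [D]
7: W B0 → L0 hit [D]
8: R B0 → L0 hit [D]
9: R B0 → L0 hit [D]
10: W B6 → L2 miss wb→B2 [D]
11: W B1 → L1 miss [D]
12: W B6 → L2 hit [D]
13: R B0 → L0 hit [D]

WB = [0, 2]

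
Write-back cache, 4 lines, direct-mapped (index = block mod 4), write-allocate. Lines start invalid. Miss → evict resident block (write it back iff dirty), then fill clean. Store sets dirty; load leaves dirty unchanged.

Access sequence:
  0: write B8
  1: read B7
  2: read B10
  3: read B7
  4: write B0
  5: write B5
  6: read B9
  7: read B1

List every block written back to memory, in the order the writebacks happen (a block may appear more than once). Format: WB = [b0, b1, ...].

0: W B8 → L0 miss [D]
1: R B7 → L3 miss [-]
2: R B10 → L2 miss [-]
3: R B7 → L3 hit [-]
4: W B0 → L0 miss wb→B8 [D]
5: W B5 → L1 miss [D]
6: R B9 → L1 miss wb→B5 [-]
7: R B1 → L1 miss [-]

WB = [8, 5]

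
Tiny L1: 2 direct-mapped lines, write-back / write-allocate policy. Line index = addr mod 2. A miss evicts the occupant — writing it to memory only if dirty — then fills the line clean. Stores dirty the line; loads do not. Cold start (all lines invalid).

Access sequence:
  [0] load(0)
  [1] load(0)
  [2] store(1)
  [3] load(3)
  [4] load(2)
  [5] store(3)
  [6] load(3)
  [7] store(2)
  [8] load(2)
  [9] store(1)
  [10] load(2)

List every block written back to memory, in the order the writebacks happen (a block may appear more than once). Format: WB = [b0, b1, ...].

0: R B0 → L0 miss [-]
1: R B0 → L0 hit [-]
2: W B1 → L1 miss [D]
3: R B3 → L1 miss wb→B1 [-]
4: R B2 → L0 miss [-]
5: W B3 → L1 hit [D]
6: R B3 → L1 hit [D]
7: W B2 → L0 hit [D]
8: R B2 → L0 hit [D]
9: W B1 → L1 miss wb→B3 [D]
10: R B2 → L0 hit [D]

WB = [1, 3]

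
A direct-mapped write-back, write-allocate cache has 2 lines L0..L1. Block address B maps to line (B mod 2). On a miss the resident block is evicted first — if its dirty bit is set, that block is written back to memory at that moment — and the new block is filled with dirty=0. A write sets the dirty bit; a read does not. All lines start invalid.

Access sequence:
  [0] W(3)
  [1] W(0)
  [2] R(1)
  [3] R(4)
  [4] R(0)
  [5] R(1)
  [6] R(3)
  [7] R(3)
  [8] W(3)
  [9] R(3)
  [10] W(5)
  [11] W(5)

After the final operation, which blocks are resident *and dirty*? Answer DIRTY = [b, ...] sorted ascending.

DIRTY = [5]

0: W B3 → L1 miss [D]
1: W B0 → L0 miss [D]
2: R B1 → L1 miss wb→B3 [-]
3: R B4 → L0 miss wb→B0 [-]
4: R B0 → L0 miss [-]
5: R B1 → L1 hit [-]
6: R B3 → L1 miss [-]
7: R B3 → L1 hit [-]
8: W B3 → L1 hit [D]
9: R B3 → L1 hit [D]
10: W B5 → L1 miss wb→B3 [D]
11: W B5 → L1 hit [D]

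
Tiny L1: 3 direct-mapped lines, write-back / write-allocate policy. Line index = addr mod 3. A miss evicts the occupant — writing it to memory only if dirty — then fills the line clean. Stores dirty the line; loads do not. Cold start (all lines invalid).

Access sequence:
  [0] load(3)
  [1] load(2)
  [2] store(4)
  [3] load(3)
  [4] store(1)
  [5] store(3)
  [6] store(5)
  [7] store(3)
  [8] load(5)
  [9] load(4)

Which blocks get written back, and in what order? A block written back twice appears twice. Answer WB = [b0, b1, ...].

WB = [4, 1]

  0 | R B3 → L0 miss [-]
  1 | R B2 → L2 miss [-]
  2 | W B4 → L1 miss [D]
  3 | R B3 → L0 hit [-]
  4 | W B1 → L1 miss wb→B4 [D]
  5 | W B3 → L0 hit [D]
  6 | W B5 → L2 miss [D]
  7 | W B3 → L0 hit [D]
  8 | R B5 → L2 hit [D]
  9 | R B4 → L1 miss wb→B1 [-]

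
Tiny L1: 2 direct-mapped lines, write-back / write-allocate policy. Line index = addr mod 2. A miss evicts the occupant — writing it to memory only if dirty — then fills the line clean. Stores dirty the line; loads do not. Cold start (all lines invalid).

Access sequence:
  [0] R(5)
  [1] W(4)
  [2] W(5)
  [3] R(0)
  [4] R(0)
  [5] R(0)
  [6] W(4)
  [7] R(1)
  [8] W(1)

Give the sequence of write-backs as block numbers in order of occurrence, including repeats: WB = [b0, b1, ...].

0: R B5 → L1 miss [-]
1: W B4 → L0 miss [D]
2: W B5 → L1 hit [D]
3: R B0 → L0 miss wb→B4 [-]
4: R B0 → L0 hit [-]
5: R B0 → L0 hit [-]
6: W B4 → L0 miss [D]
7: R B1 → L1 miss wb→B5 [-]
8: W B1 → L1 hit [D]

WB = [4, 5]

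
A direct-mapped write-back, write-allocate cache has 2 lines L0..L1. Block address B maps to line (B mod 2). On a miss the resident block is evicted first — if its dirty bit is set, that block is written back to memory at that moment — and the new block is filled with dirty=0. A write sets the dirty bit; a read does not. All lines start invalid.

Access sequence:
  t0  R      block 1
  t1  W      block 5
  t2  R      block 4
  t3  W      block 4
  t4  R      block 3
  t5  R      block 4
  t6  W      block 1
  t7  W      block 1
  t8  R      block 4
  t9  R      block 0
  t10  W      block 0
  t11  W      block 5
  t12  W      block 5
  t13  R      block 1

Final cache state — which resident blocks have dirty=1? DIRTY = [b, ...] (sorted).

DIRTY = [0]

  0 | R B1 → L1 miss [-]
  1 | W B5 → L1 miss [D]
  2 | R B4 → L0 miss [-]
  3 | W B4 → L0 hit [D]
  4 | R B3 → L1 miss wb→B5 [-]
  5 | R B4 → L0 hit [D]
  6 | W B1 → L1 miss [D]
  7 | W B1 → L1 hit [D]
  8 | R B4 → L0 hit [D]
  9 | R B0 → L0 miss wb→B4 [-]
  10 | W B0 → L0 hit [D]
  11 | W B5 → L1 miss wb→B1 [D]
  12 | W B5 → L1 hit [D]
  13 | R B1 → L1 miss wb→B5 [-]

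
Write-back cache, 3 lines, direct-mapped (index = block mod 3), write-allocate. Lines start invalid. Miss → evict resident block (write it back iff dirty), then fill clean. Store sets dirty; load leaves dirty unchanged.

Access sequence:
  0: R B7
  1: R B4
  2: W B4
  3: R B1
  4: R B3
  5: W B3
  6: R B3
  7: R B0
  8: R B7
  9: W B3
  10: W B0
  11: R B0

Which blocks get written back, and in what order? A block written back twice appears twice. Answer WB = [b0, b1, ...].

0: R B7 -> L1 miss  d=-]
1: R B4 -> L1 miss  d=-]
2: W B4 -> L1 hit  d=D]
3: R B1 -> L1 miss wb->B4  d=-]
4: R B3 -> L0 miss  d=-]
5: W B3 -> L0 hit  d=D]
6: R B3 -> L0 hit  d=D]
7: R B0 -> L0 miss wb->B3  d=-]
8: R B7 -> L1 miss  d=-]
9: W B3 -> L0 miss  d=D]
10: W B0 -> L0 miss wb->B3  d=D]
11: R B0 -> L0 hit  d=D]

WB = [4, 3, 3]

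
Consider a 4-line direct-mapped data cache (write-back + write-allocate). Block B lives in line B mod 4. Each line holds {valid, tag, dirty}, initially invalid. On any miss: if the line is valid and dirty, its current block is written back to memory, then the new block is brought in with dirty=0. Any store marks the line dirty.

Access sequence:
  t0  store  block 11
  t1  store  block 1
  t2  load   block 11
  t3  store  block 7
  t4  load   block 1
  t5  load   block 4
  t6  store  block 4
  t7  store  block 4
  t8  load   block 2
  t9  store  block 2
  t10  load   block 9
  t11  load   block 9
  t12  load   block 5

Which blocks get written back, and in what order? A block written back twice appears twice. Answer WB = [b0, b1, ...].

WB = [11, 1]

0: W B11 → L3 miss [D]
1: W B1 → L1 miss [D]
2: R B11 → L3 hit [D]
3: W B7 → L3 miss wb→B11 [D]
4: R B1 → L1 hit [D]
5: R B4 → L0 miss [-]
6: W B4 → L0 hit [D]
7: W B4 → L0 hit [D]
8: R B2 → L2 miss [-]
9: W B2 → L2 hit [D]
10: R B9 → L1 miss wb→B1 [-]
11: R B9 → L1 hit [-]
12: R B5 → L1 miss [-]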